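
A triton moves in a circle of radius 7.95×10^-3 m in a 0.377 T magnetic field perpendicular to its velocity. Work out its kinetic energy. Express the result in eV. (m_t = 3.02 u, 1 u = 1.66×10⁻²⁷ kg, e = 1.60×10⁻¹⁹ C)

v = qBr/m = (1×1.60×10^-19)(0.377)(7.95×10^-3) / (5.01×10^-27) = 9.57×10^4 m/s.
K = ½mv² = 0.5·(5.01×10^-27)·(9.57×10^4)² = 2.29×10^-17 J = 143 eV.

K ≈ 143 eV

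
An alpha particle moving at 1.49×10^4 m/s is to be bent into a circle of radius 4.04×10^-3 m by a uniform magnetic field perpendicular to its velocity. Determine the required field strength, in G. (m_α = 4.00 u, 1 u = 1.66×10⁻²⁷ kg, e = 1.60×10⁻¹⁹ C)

qvB = mv²/r gives B = mv/(qr).
B = (6.64×10^-27)(1.49×10^4) / [(2×1.60×10^-19)(4.04×10^-3)] = 0.0765 T.

B ≈ 765 G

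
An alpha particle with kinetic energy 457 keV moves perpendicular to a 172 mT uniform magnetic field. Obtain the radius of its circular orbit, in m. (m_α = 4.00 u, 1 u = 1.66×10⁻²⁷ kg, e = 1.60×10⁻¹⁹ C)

r ≈ 0.566 m

Convert the energy: K = 457 keV = 7.31×10^-14 J.
v = √(2K/m) = √(2·7.31×10^-14/6.64×10^-27) = 4.69×10^6 m/s.
r = mv/(qB) = (6.64×10^-27)(4.69×10^6) / [(2×1.60×10^-19)(0.172)] = 0.566 m.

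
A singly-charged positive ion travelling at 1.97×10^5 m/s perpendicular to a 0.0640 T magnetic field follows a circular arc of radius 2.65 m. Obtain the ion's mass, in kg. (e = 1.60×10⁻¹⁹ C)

qvB = mv²/r ⇒ m = qBr/v.
m = (1×1.60×10^-19)(0.0640)(2.65) / (1.97×10^5) = 1.38×10^-25 kg.

m ≈ 1.38×10^-25 kg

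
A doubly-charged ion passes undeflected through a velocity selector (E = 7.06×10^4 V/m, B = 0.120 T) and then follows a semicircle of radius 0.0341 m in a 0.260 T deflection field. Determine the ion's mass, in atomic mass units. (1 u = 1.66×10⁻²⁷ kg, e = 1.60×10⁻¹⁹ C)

v = E/B₁ = 5.88×10^5 m/s.
From r = mv/(qB₂), m = qB₂r/v = (2×1.60×10^-19)(0.260)(0.0341) / (5.88×10^5) = 4.82×10^-27 kg.
In atomic mass units: m = 4.82×10^-27 / 1.66×10^-27 = 2.91 u.

m ≈ 2.91 u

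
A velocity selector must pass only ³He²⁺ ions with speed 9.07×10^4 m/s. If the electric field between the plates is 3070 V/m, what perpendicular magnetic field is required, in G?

qE = qvB ⇒ B = E/v = (3070) / (9.07×10^4) = 0.0338 T.

B ≈ 338 G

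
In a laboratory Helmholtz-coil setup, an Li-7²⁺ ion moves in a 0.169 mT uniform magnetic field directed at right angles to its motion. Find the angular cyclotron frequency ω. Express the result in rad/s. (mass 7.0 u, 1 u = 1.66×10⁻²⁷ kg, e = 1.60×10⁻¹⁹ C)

ω ≈ 4650 rad/s

ω = qB/m = (2×1.60×10^-19)(1.69×10^-4) / (1.16×10^-26) = 4650 rad/s.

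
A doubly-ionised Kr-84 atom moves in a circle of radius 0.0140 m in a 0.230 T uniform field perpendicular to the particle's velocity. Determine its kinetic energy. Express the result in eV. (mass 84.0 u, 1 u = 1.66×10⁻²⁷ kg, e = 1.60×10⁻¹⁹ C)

K ≈ 23.8 eV

v = qBr/m = (2×1.60×10^-19)(0.230)(0.0140) / (1.39×10^-25) = 7390 m/s.
K = ½mv² = 0.5·(1.39×10^-25)·(7390)² = 3.81×10^-18 J = 23.8 eV.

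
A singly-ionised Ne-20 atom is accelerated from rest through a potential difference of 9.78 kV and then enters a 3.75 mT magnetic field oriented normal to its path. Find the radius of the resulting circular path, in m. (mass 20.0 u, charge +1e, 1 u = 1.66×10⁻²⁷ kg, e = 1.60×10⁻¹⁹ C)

r ≈ 17.0 m

The kinetic energy gained is K = qV = (1×1.60×10^-19)(9780) = 1.56×10^-15 J.
v = √(2K/m) = 3.07×10^5 m/s.
r = mv/(qB) = (3.32×10^-26)(3.07×10^5) / [(1×1.60×10^-19)(3.75×10^-3)] = 17.0 m.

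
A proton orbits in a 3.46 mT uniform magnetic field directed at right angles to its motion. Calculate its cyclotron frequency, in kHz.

f = qB/(2πm) = (1×1.60×10^-19)(3.46×10^-3) / [2π(1.67×10^-27)] = 5.28×10^4 Hz.

f ≈ 52.8 kHz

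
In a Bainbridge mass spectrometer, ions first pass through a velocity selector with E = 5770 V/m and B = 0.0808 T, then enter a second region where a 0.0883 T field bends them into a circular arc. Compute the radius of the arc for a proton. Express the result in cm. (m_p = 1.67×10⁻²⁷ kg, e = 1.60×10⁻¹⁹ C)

r ≈ 0.844 cm

The selector passes v = E/B = 5770/0.0808 = 7.14×10^4 m/s.
In the deflection region, r = mv/(qB₂) = (1.67×10^-27)(7.14×10^4) / [(1×1.60×10^-19)(0.0883)] = 8.44×10^-3 m.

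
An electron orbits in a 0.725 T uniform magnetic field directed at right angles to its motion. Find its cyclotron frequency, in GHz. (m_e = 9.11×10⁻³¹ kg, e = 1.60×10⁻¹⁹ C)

f = qB/(2πm) = (1×1.60×10^-19)(0.725) / [2π(9.11×10^-31)] = 2.03×10^10 Hz.

f ≈ 20.3 GHz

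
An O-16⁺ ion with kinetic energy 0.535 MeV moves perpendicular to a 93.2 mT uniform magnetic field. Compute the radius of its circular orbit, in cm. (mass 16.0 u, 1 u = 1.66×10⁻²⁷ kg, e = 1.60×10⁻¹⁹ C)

r ≈ 452 cm

Convert the energy: K = 0.535 MeV = 8.56×10^-14 J.
v = √(2K/m) = √(2·8.56×10^-14/2.66×10^-26) = 2.54×10^6 m/s.
r = mv/(qB) = (2.66×10^-26)(2.54×10^6) / [(1×1.60×10^-19)(0.0932)] = 4.52 m.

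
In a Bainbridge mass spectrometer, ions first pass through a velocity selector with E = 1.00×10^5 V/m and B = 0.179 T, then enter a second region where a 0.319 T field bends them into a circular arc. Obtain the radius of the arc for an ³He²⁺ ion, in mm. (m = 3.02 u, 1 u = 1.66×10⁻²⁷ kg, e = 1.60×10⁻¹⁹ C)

The selector passes v = E/B = 1.00×10^5/0.179 = 5.59×10^5 m/s.
In the deflection region, r = mv/(qB₂) = (5.01×10^-27)(5.59×10^5) / [(2×1.60×10^-19)(0.319)] = 0.0274 m.

r ≈ 27.4 mm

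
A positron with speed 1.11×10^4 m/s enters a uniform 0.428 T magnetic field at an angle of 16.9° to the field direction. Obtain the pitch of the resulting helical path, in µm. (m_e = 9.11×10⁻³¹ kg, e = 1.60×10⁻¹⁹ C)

The velocity component along B is v∥ = v cos16.9° = 1.06×10^4 m/s.
The cyclotron period T = 2πm/(qB) = 8.36×10^-11 s is set by m, q, B alone.
Pitch = v∥·T = (1.06×10^4)(8.36×10^-11) = 8.88×10^-7 m.

pitch ≈ 0.888 µm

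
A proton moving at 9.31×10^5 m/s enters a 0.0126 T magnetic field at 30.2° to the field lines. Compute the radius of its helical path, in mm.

Only the perpendicular component v⊥ = v sin30.2° = 4.68×10^5 m/s is bent by the field.
r = m v⊥ /(qB) = (1.67×10^-27)(4.68×10^5) / [(1×1.60×10^-19)(0.0126)] = 0.388 m.

r ≈ 388 mm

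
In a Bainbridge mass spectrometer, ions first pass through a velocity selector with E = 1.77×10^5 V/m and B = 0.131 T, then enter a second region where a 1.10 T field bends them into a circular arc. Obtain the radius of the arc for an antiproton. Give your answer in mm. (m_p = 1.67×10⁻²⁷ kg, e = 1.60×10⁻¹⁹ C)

The selector passes v = E/B = 1.77×10^5/0.131 = 1.35×10^6 m/s.
In the deflection region, r = mv/(qB₂) = (1.67×10^-27)(1.35×10^6) / [(1×1.60×10^-19)(1.10)] = 0.0128 m.

r ≈ 12.8 mm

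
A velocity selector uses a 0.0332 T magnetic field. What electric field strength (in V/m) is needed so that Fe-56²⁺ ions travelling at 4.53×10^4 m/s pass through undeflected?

qE = qvB ⇒ E = vB = (4.53×10^4)(0.0332) = 1500 V/m.

E ≈ 1500 V/m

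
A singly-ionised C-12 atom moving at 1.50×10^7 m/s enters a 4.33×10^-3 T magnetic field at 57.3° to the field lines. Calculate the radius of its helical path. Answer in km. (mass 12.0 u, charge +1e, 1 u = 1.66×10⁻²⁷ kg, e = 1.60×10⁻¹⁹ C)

Only the perpendicular component v⊥ = v sin57.3° = 1.26×10^7 m/s is bent by the field.
r = m v⊥ /(qB) = (1.99×10^-26)(1.26×10^7) / [(1×1.60×10^-19)(4.33×10^-3)] = 363 m.

r ≈ 0.363 km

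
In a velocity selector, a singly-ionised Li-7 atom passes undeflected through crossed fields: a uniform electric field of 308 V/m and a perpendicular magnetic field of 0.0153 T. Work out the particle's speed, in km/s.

v ≈ 20.1 km/s

For zero net force, qE = qvB, so v = E/B.
v = (308) / (0.0153) = 2.01×10^4 m/s.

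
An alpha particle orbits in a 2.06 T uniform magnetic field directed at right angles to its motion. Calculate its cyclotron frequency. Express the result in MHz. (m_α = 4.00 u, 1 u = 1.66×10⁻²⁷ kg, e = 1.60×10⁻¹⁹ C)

f ≈ 15.8 MHz

f = qB/(2πm) = (2×1.60×10^-19)(2.06) / [2π(6.64×10^-27)] = 1.58×10^7 Hz.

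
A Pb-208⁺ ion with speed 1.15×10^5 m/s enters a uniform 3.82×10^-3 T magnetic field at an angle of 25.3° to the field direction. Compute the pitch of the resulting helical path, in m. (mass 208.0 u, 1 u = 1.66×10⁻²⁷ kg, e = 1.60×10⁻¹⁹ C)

The velocity component along B is v∥ = v cos25.3° = 1.04×10^5 m/s.
The cyclotron period T = 2πm/(qB) = 3.55×10^-3 s is set by m, q, B alone.
Pitch = v∥·T = (1.04×10^5)(3.55×10^-3) = 369 m.

pitch ≈ 369 m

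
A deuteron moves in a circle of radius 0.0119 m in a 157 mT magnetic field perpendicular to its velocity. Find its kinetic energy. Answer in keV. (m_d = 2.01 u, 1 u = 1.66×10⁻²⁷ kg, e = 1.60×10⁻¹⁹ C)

K ≈ 0.0837 keV

v = qBr/m = (1×1.60×10^-19)(0.157)(0.0119) / (3.34×10^-27) = 8.96×10^4 m/s.
K = ½mv² = 0.5·(3.34×10^-27)·(8.96×10^4)² = 1.34×10^-17 J = 0.0837 keV.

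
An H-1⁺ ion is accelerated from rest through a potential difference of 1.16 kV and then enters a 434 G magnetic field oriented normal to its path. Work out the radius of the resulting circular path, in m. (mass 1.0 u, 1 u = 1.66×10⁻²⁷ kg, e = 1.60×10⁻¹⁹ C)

r ≈ 0.113 m

The kinetic energy gained is K = qV = (1×1.60×10^-19)(1160) = 1.86×10^-16 J.
v = √(2K/m) = 4.73×10^5 m/s.
r = mv/(qB) = (1.66×10^-27)(4.73×10^5) / [(1×1.60×10^-19)(0.0434)] = 0.113 m.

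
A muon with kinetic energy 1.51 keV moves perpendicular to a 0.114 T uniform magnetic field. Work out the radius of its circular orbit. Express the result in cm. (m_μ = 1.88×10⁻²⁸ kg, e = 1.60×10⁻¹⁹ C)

Convert the energy: K = 1.51 keV = 2.42×10^-16 J.
v = √(2K/m) = √(2·2.42×10^-16/1.88×10^-28) = 1.60×10^6 m/s.
r = mv/(qB) = (1.88×10^-28)(1.60×10^6) / [(1×1.60×10^-19)(0.114)] = 0.0165 m.

r ≈ 1.65 cm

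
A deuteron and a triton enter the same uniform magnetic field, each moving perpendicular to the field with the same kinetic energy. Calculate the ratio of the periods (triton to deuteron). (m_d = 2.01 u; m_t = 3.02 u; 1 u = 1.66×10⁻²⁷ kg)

T = 2πm/(qB) is independent of speed, so T₂/T₁ = (m₂/q₂)/(m₁/q₁).
T_{triton}/T_{deuteron} = (5.01×10^-27/1e) / (3.34×10^-27/1e) = 1.50.

ratio ≈ 1.50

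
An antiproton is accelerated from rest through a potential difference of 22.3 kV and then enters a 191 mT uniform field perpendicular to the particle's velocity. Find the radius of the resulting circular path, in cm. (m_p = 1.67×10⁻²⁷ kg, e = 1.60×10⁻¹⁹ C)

The kinetic energy gained is K = qV = (1×1.60×10^-19)(2.23×10^4) = 3.57×10^-15 J.
v = √(2K/m) = 2.07×10^6 m/s.
r = mv/(qB) = (1.67×10^-27)(2.07×10^6) / [(1×1.60×10^-19)(0.191)] = 0.113 m.

r ≈ 11.3 cm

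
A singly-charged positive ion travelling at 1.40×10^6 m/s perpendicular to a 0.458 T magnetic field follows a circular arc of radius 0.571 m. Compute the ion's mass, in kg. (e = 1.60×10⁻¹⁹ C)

m ≈ 2.99×10^-26 kg

qvB = mv²/r ⇒ m = qBr/v.
m = (1×1.60×10^-19)(0.458)(0.571) / (1.40×10^6) = 2.99×10^-26 kg.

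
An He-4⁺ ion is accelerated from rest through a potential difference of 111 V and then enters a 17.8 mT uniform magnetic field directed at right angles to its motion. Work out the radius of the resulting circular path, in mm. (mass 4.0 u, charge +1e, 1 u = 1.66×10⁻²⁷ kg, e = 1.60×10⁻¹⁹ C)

The kinetic energy gained is K = qV = (1×1.60×10^-19)(111) = 1.78×10^-17 J.
v = √(2K/m) = 7.31×10^4 m/s.
r = mv/(qB) = (6.64×10^-27)(7.31×10^4) / [(1×1.60×10^-19)(0.0178)] = 0.171 m.

r ≈ 171 mm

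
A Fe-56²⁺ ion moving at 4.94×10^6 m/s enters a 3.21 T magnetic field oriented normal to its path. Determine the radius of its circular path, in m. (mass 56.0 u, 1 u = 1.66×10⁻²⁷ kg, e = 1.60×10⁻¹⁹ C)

r ≈ 0.447 m

The magnetic force provides the centripetal force: qvB = mv²/r, so r = mv/(qB).
r = (9.30×10^-26 kg)(4.94×10^6 m/s) / [(2×1.60×10^-19 C)(3.21 T)] = 0.447 m.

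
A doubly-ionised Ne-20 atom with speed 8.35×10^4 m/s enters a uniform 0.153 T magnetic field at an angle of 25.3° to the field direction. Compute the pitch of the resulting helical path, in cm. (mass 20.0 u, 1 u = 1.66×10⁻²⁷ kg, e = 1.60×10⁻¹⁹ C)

pitch ≈ 32.2 cm

The velocity component along B is v∥ = v cos25.3° = 7.55×10^4 m/s.
The cyclotron period T = 2πm/(qB) = 4.26×10^-6 s is set by m, q, B alone.
Pitch = v∥·T = (7.55×10^4)(4.26×10^-6) = 0.322 m.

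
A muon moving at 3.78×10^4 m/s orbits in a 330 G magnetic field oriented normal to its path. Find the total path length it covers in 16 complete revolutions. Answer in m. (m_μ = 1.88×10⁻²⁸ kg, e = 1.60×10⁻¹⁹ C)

L ≈ 0.135 m

r = mv/(qB) = 1.35×10^-3 m, so one revolution covers 2πr = 8.46×10^-3 m.
In 16 revolutions: L = 16·2πr = 0.135 m.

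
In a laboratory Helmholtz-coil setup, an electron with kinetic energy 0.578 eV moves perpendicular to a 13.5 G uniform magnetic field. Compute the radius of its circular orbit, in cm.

r ≈ 0.190 cm

Convert the energy: K = 0.578 eV = 9.25×10^-20 J.
v = √(2K/m) = √(2·9.25×10^-20/9.11×10^-31) = 4.51×10^5 m/s.
r = mv/(qB) = (9.11×10^-31)(4.51×10^5) / [(1×1.60×10^-19)(1.35×10^-3)] = 1.90×10^-3 m.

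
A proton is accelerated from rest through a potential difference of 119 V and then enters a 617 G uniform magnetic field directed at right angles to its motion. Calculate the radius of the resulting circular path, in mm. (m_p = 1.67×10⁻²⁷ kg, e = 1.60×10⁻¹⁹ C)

The kinetic energy gained is K = qV = (1×1.60×10^-19)(119) = 1.90×10^-17 J.
v = √(2K/m) = 1.51×10^5 m/s.
r = mv/(qB) = (1.67×10^-27)(1.51×10^5) / [(1×1.60×10^-19)(0.0617)] = 0.0255 m.

r ≈ 25.5 mm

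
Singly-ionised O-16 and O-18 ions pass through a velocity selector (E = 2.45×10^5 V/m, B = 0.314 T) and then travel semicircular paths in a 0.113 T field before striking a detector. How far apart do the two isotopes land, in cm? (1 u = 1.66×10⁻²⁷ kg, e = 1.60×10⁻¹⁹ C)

Both emerge at v = E/B₁ = 7.80×10^5 m/s.
r = mv/(qB₂), so r₁ = 1.146 m and r₂ = 1.289 m, giving Δr = 0.143 m.
After a semicircle each ion lands a diameter 2r from the entry slit, so the separation is 2Δr = 0.287 m.

Δd ≈ 28.7 cm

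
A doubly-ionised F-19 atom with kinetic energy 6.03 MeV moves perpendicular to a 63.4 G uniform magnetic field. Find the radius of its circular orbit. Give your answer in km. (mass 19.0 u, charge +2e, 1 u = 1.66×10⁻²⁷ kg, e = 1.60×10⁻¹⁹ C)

r ≈ 0.122 km

Convert the energy: K = 6.03 MeV = 9.65×10^-13 J.
v = √(2K/m) = √(2·9.65×10^-13/3.15×10^-26) = 7.82×10^6 m/s.
r = mv/(qB) = (3.15×10^-26)(7.82×10^6) / [(2×1.60×10^-19)(6.34×10^-3)] = 122 m.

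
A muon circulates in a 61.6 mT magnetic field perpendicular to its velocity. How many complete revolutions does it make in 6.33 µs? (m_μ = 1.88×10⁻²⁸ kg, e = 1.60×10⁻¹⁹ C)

N = 52

T = 2πm/(qB) = 2π(1.88×10^-28) / [(1×1.60×10^-19)(0.0616)] = 1.1985×10^-7 s.
N = t/T = 6.33×10^-6 / 1.1985×10^-7 ≈ 52.82, so 52 complete revolutions.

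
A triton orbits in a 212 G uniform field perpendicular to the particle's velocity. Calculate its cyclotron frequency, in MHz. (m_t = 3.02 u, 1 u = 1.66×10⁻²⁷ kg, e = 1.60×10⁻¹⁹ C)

f ≈ 0.108 MHz

f = qB/(2πm) = (1×1.60×10^-19)(0.0212) / [2π(5.01×10^-27)] = 1.08×10^5 Hz.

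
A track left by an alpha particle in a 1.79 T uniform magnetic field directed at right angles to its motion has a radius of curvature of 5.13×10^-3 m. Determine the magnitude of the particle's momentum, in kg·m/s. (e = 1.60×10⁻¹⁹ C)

Since qvB = mv²/r, the momentum p = mv = qBr.
p = (2×1.60×10^-19)(1.79)(5.13×10^-3) = 2.94×10^-21 kg·m/s.

p ≈ 2.94×10^-21 kg·m/s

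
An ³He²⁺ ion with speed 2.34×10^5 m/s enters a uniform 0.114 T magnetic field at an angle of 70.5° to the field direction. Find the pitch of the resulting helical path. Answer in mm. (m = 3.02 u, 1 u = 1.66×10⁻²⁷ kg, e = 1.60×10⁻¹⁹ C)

The velocity component along B is v∥ = v cos70.5° = 7.81×10^4 m/s.
The cyclotron period T = 2πm/(qB) = 8.63×10^-7 s is set by m, q, B alone.
Pitch = v∥·T = (7.81×10^4)(8.63×10^-7) = 0.0674 m.

pitch ≈ 67.4 mm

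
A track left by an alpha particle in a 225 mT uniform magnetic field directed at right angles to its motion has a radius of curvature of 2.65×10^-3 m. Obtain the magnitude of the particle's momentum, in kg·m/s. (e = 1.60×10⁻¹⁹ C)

p ≈ 1.91×10^-22 kg·m/s

Since qvB = mv²/r, the momentum p = mv = qBr.
p = (2×1.60×10^-19)(0.225)(2.65×10^-3) = 1.91×10^-22 kg·m/s.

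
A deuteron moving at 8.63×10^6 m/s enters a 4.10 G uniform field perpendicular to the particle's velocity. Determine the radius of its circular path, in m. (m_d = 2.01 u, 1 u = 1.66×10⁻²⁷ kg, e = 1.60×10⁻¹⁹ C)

The magnetic force provides the centripetal force: qvB = mv²/r, so r = mv/(qB).
r = (3.34×10^-27 kg)(8.63×10^6 m/s) / [(1×1.60×10^-19 C)(4.10×10^-4 T)] = 439 m.

r ≈ 439 m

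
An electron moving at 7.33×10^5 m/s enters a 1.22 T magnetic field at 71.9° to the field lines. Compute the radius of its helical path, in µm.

r ≈ 3.25 µm

Only the perpendicular component v⊥ = v sin71.9° = 6.97×10^5 m/s is bent by the field.
r = m v⊥ /(qB) = (9.11×10^-31)(6.97×10^5) / [(1×1.60×10^-19)(1.22)] = 3.25×10^-6 m.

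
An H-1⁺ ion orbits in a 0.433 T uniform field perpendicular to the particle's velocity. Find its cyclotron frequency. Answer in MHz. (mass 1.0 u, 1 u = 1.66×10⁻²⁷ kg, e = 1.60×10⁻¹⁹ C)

f ≈ 6.64 MHz

f = qB/(2πm) = (1×1.60×10^-19)(0.433) / [2π(1.66×10^-27)] = 6.64×10^6 Hz.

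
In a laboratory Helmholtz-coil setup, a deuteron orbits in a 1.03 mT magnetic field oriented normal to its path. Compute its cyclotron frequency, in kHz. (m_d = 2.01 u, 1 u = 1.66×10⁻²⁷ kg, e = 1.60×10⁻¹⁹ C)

f ≈ 7.86 kHz

f = qB/(2πm) = (1×1.60×10^-19)(1.03×10^-3) / [2π(3.34×10^-27)] = 7860 Hz.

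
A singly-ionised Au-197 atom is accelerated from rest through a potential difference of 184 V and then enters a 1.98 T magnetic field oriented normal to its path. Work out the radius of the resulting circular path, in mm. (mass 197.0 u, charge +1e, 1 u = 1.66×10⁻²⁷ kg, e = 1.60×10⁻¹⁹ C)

The kinetic energy gained is K = qV = (1×1.60×10^-19)(184) = 2.94×10^-17 J.
v = √(2K/m) = 1.34×10^4 m/s.
r = mv/(qB) = (3.27×10^-25)(1.34×10^4) / [(1×1.60×10^-19)(1.98)] = 0.0139 m.

r ≈ 13.9 mm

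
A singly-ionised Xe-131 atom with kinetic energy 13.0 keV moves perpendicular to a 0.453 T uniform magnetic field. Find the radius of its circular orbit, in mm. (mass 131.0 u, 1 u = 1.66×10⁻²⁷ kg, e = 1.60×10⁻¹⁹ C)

r ≈ 415 mm

Convert the energy: K = 13.0 keV = 2.08×10^-15 J.
v = √(2K/m) = √(2·2.08×10^-15/2.17×10^-25) = 1.38×10^5 m/s.
r = mv/(qB) = (2.17×10^-25)(1.38×10^5) / [(1×1.60×10^-19)(0.453)] = 0.415 m.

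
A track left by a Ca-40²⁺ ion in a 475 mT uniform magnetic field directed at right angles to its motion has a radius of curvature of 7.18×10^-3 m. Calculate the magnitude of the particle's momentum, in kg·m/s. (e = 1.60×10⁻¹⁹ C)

p ≈ 1.09×10^-21 kg·m/s

Since qvB = mv²/r, the momentum p = mv = qBr.
p = (2×1.60×10^-19)(0.475)(7.18×10^-3) = 1.09×10^-21 kg·m/s.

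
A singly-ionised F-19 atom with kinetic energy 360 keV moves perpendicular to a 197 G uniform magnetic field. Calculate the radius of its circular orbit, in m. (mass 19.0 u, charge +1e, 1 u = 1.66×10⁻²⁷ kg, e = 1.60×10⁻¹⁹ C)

r ≈ 19.1 m

Convert the energy: K = 360 keV = 5.76×10^-14 J.
v = √(2K/m) = √(2·5.76×10^-14/3.15×10^-26) = 1.91×10^6 m/s.
r = mv/(qB) = (3.15×10^-26)(1.91×10^6) / [(1×1.60×10^-19)(0.0197)] = 19.1 m.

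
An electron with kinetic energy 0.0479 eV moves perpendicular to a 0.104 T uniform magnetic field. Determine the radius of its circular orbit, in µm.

r ≈ 7.10 µm

Convert the energy: K = 0.0479 eV = 7.66×10^-21 J.
v = √(2K/m) = √(2·7.66×10^-21/9.11×10^-31) = 1.30×10^5 m/s.
r = mv/(qB) = (9.11×10^-31)(1.30×10^5) / [(1×1.60×10^-19)(0.104)] = 7.10×10^-6 m.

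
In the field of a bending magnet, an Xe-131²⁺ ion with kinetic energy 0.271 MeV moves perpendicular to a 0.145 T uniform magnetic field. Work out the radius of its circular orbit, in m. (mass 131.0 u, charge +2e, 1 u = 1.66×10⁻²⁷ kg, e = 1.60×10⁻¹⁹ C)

Convert the energy: K = 0.271 MeV = 4.34×10^-14 J.
v = √(2K/m) = √(2·4.34×10^-14/2.17×10^-25) = 6.31×10^5 m/s.
r = mv/(qB) = (2.17×10^-25)(6.31×10^5) / [(2×1.60×10^-19)(0.145)] = 2.96 m.

r ≈ 2.96 m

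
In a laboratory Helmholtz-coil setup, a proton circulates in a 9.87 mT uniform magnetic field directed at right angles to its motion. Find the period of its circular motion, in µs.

The cyclotron period is independent of speed: T = 2πm/(qB).
T = 2π(1.67×10^-27) / [(1×1.60×10^-19)(9.87×10^-3)] = 6.64×10^-6 s.

T ≈ 6.64 µs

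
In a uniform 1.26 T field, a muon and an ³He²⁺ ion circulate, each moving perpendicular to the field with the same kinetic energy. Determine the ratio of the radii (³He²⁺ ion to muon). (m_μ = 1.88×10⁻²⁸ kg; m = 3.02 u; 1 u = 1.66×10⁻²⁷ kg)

r = √(2mK)/(qB) ⇒ at equal K, r ∝ √m/q.
r_{³He²⁺ ion}/r_{muon} = 2.58.

ratio ≈ 2.58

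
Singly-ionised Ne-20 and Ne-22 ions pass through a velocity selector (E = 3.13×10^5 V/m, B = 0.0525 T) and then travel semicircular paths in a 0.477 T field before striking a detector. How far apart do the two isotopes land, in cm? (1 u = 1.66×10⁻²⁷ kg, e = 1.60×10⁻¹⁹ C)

Both emerge at v = E/B₁ = 5.96×10^6 m/s.
r = mv/(qB₂), so r₁ = 2.593 m and r₂ = 2.853 m, giving Δr = 0.259 m.
After a semicircle each ion lands a diameter 2r from the entry slit, so the separation is 2Δr = 0.519 m.

Δd ≈ 51.9 cm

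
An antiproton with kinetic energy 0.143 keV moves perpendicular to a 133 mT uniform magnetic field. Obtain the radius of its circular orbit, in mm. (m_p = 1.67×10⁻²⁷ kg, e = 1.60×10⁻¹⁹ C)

r ≈ 13.0 mm

Convert the energy: K = 0.143 keV = 2.29×10^-17 J.
v = √(2K/m) = √(2·2.29×10^-17/1.67×10^-27) = 1.66×10^5 m/s.
r = mv/(qB) = (1.67×10^-27)(1.66×10^5) / [(1×1.60×10^-19)(0.133)] = 0.0130 m.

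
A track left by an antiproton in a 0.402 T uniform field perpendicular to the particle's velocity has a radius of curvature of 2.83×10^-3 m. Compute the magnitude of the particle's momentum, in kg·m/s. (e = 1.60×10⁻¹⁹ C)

p ≈ 1.82×10^-22 kg·m/s

Since qvB = mv²/r, the momentum p = mv = qBr.
p = (1×1.60×10^-19)(0.402)(2.83×10^-3) = 1.82×10^-22 kg·m/s.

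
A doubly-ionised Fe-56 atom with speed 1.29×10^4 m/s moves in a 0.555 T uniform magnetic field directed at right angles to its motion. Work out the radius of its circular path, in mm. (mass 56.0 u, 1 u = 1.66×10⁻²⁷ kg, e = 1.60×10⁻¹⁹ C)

r ≈ 6.75 mm

The magnetic force provides the centripetal force: qvB = mv²/r, so r = mv/(qB).
r = (9.30×10^-26 kg)(1.29×10^4 m/s) / [(2×1.60×10^-19 C)(0.555 T)] = 6.75×10^-3 m.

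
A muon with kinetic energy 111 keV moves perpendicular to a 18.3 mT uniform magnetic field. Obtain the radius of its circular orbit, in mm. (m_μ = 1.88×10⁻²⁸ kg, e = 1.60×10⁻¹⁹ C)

Convert the energy: K = 111 keV = 1.78×10^-14 J.
v = √(2K/m) = √(2·1.78×10^-14/1.88×10^-28) = 1.37×10^7 m/s.
r = mv/(qB) = (1.88×10^-28)(1.37×10^7) / [(1×1.60×10^-19)(0.0183)] = 0.883 m.

r ≈ 883 mm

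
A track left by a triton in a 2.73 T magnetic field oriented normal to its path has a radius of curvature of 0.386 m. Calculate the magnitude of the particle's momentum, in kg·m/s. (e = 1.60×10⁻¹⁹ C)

p ≈ 1.69×10^-19 kg·m/s

Since qvB = mv²/r, the momentum p = mv = qBr.
p = (1×1.60×10^-19)(2.73)(0.386) = 1.69×10^-19 kg·m/s.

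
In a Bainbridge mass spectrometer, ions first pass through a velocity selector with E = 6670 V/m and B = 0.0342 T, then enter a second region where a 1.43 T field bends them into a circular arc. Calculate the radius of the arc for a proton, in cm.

The selector passes v = E/B = 6670/0.0342 = 1.95×10^5 m/s.
In the deflection region, r = mv/(qB₂) = (1.67×10^-27)(1.95×10^5) / [(1×1.60×10^-19)(1.43)] = 1.42×10^-3 m.

r ≈ 0.142 cm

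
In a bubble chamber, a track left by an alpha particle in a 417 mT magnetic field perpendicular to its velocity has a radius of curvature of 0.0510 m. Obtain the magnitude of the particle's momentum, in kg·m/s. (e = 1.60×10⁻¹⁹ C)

Since qvB = mv²/r, the momentum p = mv = qBr.
p = (2×1.60×10^-19)(0.417)(0.0510) = 6.81×10^-21 kg·m/s.

p ≈ 6.81×10^-21 kg·m/s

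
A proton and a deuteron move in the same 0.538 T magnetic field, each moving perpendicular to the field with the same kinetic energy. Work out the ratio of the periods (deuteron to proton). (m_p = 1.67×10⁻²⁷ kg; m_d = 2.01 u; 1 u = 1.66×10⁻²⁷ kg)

ratio ≈ 2.00

T = 2πm/(qB) is independent of speed, so T₂/T₁ = (m₂/q₂)/(m₁/q₁).
T_{deuteron}/T_{proton} = (3.34×10^-27/1e) / (1.67×10^-27/1e) = 2.00.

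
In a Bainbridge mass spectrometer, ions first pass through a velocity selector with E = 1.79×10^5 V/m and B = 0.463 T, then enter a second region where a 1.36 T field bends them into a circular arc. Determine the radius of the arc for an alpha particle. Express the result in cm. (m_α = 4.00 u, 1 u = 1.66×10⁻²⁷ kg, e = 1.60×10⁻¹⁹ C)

r ≈ 0.590 cm

The selector passes v = E/B = 1.79×10^5/0.463 = 3.87×10^5 m/s.
In the deflection region, r = mv/(qB₂) = (6.64×10^-27)(3.87×10^5) / [(2×1.60×10^-19)(1.36)] = 5.90×10^-3 m.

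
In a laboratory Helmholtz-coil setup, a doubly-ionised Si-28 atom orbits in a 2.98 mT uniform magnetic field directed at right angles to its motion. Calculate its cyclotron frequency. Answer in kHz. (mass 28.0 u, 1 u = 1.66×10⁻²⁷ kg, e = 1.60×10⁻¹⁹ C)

f ≈ 3.27 kHz

f = qB/(2πm) = (2×1.60×10^-19)(2.98×10^-3) / [2π(4.65×10^-26)] = 3270 Hz.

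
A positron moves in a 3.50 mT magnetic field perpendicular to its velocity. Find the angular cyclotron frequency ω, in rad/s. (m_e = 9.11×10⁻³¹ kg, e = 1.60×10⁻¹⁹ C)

ω ≈ 6.15×10^8 rad/s

ω = qB/m = (1×1.60×10^-19)(3.50×10^-3) / (9.11×10^-31) = 6.15×10^8 rad/s.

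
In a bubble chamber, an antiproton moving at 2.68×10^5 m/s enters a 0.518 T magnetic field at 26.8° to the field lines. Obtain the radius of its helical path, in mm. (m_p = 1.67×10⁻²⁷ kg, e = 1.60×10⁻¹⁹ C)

Only the perpendicular component v⊥ = v sin26.8° = 1.21×10^5 m/s is bent by the field.
r = m v⊥ /(qB) = (1.67×10^-27)(1.21×10^5) / [(1×1.60×10^-19)(0.518)] = 2.43×10^-3 m.

r ≈ 2.43 mm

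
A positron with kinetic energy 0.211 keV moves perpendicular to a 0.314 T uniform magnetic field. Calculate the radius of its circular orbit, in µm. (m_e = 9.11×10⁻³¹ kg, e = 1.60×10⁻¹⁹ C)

Convert the energy: K = 0.211 keV = 3.38×10^-17 J.
v = √(2K/m) = √(2·3.38×10^-17/9.11×10^-31) = 8.61×10^6 m/s.
r = mv/(qB) = (9.11×10^-31)(8.61×10^6) / [(1×1.60×10^-19)(0.314)] = 1.56×10^-4 m.

r ≈ 156 µm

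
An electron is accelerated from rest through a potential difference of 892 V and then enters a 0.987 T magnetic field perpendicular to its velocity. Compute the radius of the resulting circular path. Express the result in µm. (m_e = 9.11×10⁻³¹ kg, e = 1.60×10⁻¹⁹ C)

The kinetic energy gained is K = qV = (1×1.60×10^-19)(892) = 1.43×10^-16 J.
v = √(2K/m) = 1.77×10^7 m/s.
r = mv/(qB) = (9.11×10^-31)(1.77×10^7) / [(1×1.60×10^-19)(0.987)] = 1.02×10^-4 m.

r ≈ 102 µm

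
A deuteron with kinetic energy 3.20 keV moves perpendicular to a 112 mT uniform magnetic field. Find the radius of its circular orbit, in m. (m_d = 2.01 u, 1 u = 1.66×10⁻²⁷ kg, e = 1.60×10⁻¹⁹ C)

r ≈ 0.103 m

Convert the energy: K = 3.20 keV = 5.12×10^-16 J.
v = √(2K/m) = √(2·5.12×10^-16/3.34×10^-27) = 5.54×10^5 m/s.
r = mv/(qB) = (3.34×10^-27)(5.54×10^5) / [(1×1.60×10^-19)(0.112)] = 0.103 m.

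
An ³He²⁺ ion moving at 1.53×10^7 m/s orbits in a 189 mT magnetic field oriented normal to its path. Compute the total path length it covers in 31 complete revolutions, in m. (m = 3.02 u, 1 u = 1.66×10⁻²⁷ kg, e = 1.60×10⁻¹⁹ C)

L ≈ 247 m

r = mv/(qB) = 1.27 m, so one revolution covers 2πr = 7.97 m.
In 31 revolutions: L = 31·2πr = 247 m.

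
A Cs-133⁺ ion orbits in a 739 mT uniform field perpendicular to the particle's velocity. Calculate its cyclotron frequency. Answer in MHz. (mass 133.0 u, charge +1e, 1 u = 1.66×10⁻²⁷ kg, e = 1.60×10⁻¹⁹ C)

f ≈ 0.0852 MHz

f = qB/(2πm) = (1×1.60×10^-19)(0.739) / [2π(2.21×10^-25)] = 8.52×10^4 Hz.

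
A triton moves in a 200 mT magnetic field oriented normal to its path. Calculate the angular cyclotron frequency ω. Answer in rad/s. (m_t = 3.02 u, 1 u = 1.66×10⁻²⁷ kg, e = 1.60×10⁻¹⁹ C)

ω = qB/m = (1×1.60×10^-19)(0.200) / (5.01×10^-27) = 6.38×10^6 rad/s.

ω ≈ 6.38×10^6 rad/s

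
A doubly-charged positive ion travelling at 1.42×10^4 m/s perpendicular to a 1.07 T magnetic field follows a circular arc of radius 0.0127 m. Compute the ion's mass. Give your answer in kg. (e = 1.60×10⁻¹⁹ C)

m ≈ 3.06×10^-25 kg

qvB = mv²/r ⇒ m = qBr/v.
m = (2×1.60×10^-19)(1.07)(0.0127) / (1.42×10^4) = 3.06×10^-25 kg.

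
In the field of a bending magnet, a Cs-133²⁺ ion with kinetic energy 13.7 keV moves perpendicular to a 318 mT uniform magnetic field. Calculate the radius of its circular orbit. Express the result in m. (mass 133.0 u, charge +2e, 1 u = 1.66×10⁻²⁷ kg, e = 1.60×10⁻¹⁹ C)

Convert the energy: K = 13.7 keV = 2.19×10^-15 J.
v = √(2K/m) = √(2·2.19×10^-15/2.21×10^-25) = 1.41×10^5 m/s.
r = mv/(qB) = (2.21×10^-25)(1.41×10^5) / [(2×1.60×10^-19)(0.318)] = 0.306 m.

r ≈ 0.306 m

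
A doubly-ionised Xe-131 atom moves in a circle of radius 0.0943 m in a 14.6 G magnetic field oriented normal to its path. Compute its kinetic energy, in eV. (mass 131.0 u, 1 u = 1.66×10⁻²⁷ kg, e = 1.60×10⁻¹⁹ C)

v = qBr/m = (2×1.60×10^-19)(1.46×10^-3)(0.0943) / (2.17×10^-25) = 203 m/s.
K = ½mv² = 0.5·(2.17×10^-25)·(203)² = 4.46×10^-21 J = 0.0279 eV.

K ≈ 0.0279 eV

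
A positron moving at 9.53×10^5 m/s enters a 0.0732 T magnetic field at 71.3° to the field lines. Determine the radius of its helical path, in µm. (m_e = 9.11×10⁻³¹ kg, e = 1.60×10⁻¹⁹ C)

r ≈ 70.2 µm

Only the perpendicular component v⊥ = v sin71.3° = 9.03×10^5 m/s is bent by the field.
r = m v⊥ /(qB) = (9.11×10^-31)(9.03×10^5) / [(1×1.60×10^-19)(0.0732)] = 7.02×10^-5 m.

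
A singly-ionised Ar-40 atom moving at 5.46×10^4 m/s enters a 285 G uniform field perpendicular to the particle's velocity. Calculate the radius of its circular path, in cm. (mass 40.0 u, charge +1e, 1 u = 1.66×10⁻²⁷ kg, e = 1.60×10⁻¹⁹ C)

r ≈ 79.5 cm

The magnetic force provides the centripetal force: qvB = mv²/r, so r = mv/(qB).
r = (6.64×10^-26 kg)(5.46×10^4 m/s) / [(1×1.60×10^-19 C)(0.0285 T)] = 0.795 m.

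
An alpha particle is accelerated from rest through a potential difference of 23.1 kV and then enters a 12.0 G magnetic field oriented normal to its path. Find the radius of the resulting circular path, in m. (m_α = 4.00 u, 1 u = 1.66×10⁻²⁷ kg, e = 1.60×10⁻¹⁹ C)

r ≈ 25.8 m

The kinetic energy gained is K = qV = (2×1.60×10^-19)(2.31×10^4) = 7.39×10^-15 J.
v = √(2K/m) = 1.49×10^6 m/s.
r = mv/(qB) = (6.64×10^-27)(1.49×10^6) / [(2×1.60×10^-19)(1.20×10^-3)] = 25.8 m.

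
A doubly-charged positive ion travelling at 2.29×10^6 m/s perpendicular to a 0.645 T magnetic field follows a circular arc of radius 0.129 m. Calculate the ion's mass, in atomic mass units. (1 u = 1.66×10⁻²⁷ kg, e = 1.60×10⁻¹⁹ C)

m ≈ 7.00 u

qvB = mv²/r ⇒ m = qBr/v.
m = (2×1.60×10^-19)(0.645)(0.129) / (2.29×10^6) = 1.16×10^-26 kg = 7.00 u.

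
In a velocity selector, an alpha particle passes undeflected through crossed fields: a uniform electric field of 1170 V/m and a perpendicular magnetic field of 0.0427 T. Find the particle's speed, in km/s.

v ≈ 27.4 km/s

For zero net force, qE = qvB, so v = E/B.
v = (1170) / (0.0427) = 2.74×10^4 m/s.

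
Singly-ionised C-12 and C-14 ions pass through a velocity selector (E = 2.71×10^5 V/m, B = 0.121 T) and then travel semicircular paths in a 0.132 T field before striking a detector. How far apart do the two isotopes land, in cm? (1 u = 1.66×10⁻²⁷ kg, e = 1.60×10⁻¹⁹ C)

Both emerge at v = E/B₁ = 2.24×10^6 m/s.
r = mv/(qB₂), so r₁ = 2.112 m and r₂ = 2.464 m, giving Δr = 0.352 m.
After a semicircle each ion lands a diameter 2r from the entry slit, so the separation is 2Δr = 0.704 m.

Δd ≈ 70.4 cm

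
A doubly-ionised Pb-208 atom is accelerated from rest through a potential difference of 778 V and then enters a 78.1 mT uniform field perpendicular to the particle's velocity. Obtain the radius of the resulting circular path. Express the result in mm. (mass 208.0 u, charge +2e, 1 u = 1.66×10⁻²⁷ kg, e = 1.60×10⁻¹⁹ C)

r ≈ 525 mm

The kinetic energy gained is K = qV = (2×1.60×10^-19)(778) = 2.49×10^-16 J.
v = √(2K/m) = 3.80×10^4 m/s.
r = mv/(qB) = (3.45×10^-25)(3.80×10^4) / [(2×1.60×10^-19)(0.0781)] = 0.525 m.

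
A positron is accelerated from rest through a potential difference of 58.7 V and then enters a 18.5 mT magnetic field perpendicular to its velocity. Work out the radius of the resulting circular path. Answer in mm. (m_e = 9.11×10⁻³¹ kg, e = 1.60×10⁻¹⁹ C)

r ≈ 1.40 mm

The kinetic energy gained is K = qV = (1×1.60×10^-19)(58.7) = 9.39×10^-18 J.
v = √(2K/m) = 4.54×10^6 m/s.
r = mv/(qB) = (9.11×10^-31)(4.54×10^6) / [(1×1.60×10^-19)(0.0185)] = 1.40×10^-3 m.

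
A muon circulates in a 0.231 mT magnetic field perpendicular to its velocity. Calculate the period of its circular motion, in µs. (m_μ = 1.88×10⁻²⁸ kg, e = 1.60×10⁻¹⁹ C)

T ≈ 32.0 µs

The cyclotron period is independent of speed: T = 2πm/(qB).
T = 2π(1.88×10^-28) / [(1×1.60×10^-19)(2.31×10^-4)] = 3.20×10^-5 s.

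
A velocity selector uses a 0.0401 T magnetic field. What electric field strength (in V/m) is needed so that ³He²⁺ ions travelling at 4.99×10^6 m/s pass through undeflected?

qE = qvB ⇒ E = vB = (4.99×10^6)(0.0401) = 2.00×10^5 V/m.

E ≈ 2.00×10^5 V/m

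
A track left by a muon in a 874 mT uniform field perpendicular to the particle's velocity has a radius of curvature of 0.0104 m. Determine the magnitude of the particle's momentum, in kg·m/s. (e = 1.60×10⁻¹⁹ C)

p ≈ 1.45×10^-21 kg·m/s

Since qvB = mv²/r, the momentum p = mv = qBr.
p = (1×1.60×10^-19)(0.874)(0.0104) = 1.45×10^-21 kg·m/s.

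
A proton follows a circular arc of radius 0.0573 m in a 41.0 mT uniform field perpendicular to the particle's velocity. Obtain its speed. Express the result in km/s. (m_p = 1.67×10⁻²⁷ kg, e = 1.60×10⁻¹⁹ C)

v ≈ 225 km/s

From qvB = mv²/r, v = qBr/m.
v = (1×1.60×10^-19)(0.0410)(0.0573) / (1.67×10^-27) = 2.25×10^5 m/s.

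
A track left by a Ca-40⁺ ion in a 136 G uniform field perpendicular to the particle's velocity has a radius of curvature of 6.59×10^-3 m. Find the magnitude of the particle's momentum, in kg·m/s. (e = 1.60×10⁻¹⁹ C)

p ≈ 1.43×10^-23 kg·m/s

Since qvB = mv²/r, the momentum p = mv = qBr.
p = (1×1.60×10^-19)(0.0136)(6.59×10^-3) = 1.43×10^-23 kg·m/s.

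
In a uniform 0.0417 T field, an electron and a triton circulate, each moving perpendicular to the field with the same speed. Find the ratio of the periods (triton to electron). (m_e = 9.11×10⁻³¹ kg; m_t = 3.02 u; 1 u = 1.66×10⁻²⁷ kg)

ratio ≈ 5500

T = 2πm/(qB) is independent of speed, so T₂/T₁ = (m₂/q₂)/(m₁/q₁).
T_{triton}/T_{electron} = (5.01×10^-27/1e) / (9.11×10^-31/1e) = 5500.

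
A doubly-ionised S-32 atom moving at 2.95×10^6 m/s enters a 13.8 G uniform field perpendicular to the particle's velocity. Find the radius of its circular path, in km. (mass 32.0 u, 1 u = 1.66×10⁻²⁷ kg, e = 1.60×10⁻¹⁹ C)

r ≈ 0.355 km

The magnetic force provides the centripetal force: qvB = mv²/r, so r = mv/(qB).
r = (5.31×10^-26 kg)(2.95×10^6 m/s) / [(2×1.60×10^-19 C)(1.38×10^-3 T)] = 355 m.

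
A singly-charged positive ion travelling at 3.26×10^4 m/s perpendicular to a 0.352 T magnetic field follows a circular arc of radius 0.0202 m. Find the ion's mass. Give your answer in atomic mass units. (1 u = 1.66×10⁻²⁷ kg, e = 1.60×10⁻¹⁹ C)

qvB = mv²/r ⇒ m = qBr/v.
m = (1×1.60×10^-19)(0.352)(0.0202) / (3.26×10^4) = 3.49×10^-26 kg = 21.0 u.

m ≈ 21.0 u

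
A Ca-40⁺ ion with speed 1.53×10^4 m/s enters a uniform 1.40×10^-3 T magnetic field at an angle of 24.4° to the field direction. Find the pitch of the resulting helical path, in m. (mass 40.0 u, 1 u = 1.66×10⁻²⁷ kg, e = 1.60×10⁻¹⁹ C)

The velocity component along B is v∥ = v cos24.4° = 1.39×10^4 m/s.
The cyclotron period T = 2πm/(qB) = 1.86×10^-3 s is set by m, q, B alone.
Pitch = v∥·T = (1.39×10^4)(1.86×10^-3) = 26.0 m.

pitch ≈ 26.0 m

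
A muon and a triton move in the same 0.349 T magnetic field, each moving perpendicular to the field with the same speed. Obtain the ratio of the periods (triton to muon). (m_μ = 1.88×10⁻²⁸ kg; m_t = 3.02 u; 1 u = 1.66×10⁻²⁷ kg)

ratio ≈ 26.7

T = 2πm/(qB) is independent of speed, so T₂/T₁ = (m₂/q₂)/(m₁/q₁).
T_{triton}/T_{muon} = (5.01×10^-27/1e) / (1.88×10^-28/1e) = 26.7.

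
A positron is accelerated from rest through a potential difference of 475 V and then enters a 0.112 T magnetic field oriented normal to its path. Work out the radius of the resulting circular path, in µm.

The kinetic energy gained is K = qV = (1×1.60×10^-19)(475) = 7.60×10^-17 J.
v = √(2K/m) = 1.29×10^7 m/s.
r = mv/(qB) = (9.11×10^-31)(1.29×10^7) / [(1×1.60×10^-19)(0.112)] = 6.57×10^-4 m.

r ≈ 657 µm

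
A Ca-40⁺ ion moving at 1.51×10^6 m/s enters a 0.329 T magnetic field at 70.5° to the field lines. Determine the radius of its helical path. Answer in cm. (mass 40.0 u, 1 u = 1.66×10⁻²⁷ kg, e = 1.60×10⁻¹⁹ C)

Only the perpendicular component v⊥ = v sin70.5° = 1.42×10^6 m/s is bent by the field.
r = m v⊥ /(qB) = (6.64×10^-26)(1.42×10^6) / [(1×1.60×10^-19)(0.329)] = 1.80 m.

r ≈ 180 cm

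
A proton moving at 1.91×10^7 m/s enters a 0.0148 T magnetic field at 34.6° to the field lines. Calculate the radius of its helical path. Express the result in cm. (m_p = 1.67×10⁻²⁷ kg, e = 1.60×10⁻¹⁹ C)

Only the perpendicular component v⊥ = v sin34.6° = 1.08×10^7 m/s is bent by the field.
r = m v⊥ /(qB) = (1.67×10^-27)(1.08×10^7) / [(1×1.60×10^-19)(0.0148)] = 7.65 m.

r ≈ 765 cm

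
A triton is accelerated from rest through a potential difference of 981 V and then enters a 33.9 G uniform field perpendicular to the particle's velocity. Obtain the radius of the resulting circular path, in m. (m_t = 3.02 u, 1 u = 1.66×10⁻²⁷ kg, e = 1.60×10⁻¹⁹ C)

r ≈ 2.31 m

The kinetic energy gained is K = qV = (1×1.60×10^-19)(981) = 1.57×10^-16 J.
v = √(2K/m) = 2.50×10^5 m/s.
r = mv/(qB) = (5.01×10^-27)(2.50×10^5) / [(1×1.60×10^-19)(3.39×10^-3)] = 2.31 m.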